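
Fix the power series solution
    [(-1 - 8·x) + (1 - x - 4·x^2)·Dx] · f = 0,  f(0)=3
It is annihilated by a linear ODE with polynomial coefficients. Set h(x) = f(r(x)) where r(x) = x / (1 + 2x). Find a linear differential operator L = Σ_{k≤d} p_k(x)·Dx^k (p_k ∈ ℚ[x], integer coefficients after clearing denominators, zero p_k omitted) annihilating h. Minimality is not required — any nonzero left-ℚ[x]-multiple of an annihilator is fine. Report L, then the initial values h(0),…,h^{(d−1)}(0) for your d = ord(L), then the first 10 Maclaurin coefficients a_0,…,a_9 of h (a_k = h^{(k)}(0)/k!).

f: a_k = 3, 3, 15, 27, 87, 195, 543, 1323, 3495, 8787, …
Substitute x→r, Dx→(1/r')Dx; clear ⇒ L₀.
L = (1 + 10·x) + (-1 - 5·x - 4·x^2 + 4·x^3)·Dx  (order 1).
h: a_k = 3, 3, 9, -21, 81, -285, 1017, -3621, 12897, -45933, …
ICs: h(0) = 3.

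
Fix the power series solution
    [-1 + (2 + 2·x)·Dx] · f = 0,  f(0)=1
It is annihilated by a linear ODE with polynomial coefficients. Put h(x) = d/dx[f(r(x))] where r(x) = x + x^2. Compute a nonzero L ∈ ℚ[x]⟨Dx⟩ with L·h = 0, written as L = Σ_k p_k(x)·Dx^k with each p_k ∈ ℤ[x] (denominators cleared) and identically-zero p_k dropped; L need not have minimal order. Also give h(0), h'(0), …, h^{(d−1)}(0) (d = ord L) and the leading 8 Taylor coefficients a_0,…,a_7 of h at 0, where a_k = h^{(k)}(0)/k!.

f: a_k = 1, 1/2, -1/8, 1/16, -5/128, 7/256, -21/1024, 33/2048, …
f∘r: x↦r, Dx↦Dx/r' in L_f ⇒ L₀.
Derive L from L₀ (diff closure).
L = 3 + (-2 - 6·x - 6·x^2 - 4·x^3)·Dx  (order 1).
h: a_k = 1/2, 3/4, -9/16, 3/32, 75/256, -171/512, 147/2048, 867/4096, …
ICs: h(0) = 1/2.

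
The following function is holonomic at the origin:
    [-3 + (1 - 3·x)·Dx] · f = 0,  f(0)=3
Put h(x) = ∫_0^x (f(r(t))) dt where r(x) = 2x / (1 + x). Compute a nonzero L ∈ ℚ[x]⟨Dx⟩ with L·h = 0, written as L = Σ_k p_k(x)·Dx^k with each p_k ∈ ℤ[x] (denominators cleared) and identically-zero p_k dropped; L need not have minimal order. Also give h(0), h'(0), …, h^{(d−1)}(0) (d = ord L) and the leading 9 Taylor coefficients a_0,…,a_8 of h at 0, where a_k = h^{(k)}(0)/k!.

f: a_k = 3, 9, 27, 81, 243, 729, 2187, 6561, 19683, …
L₀ from L_f via x↦r, Dx↦r'^{-1}Dx.
∫: right-multiply L₀ by Dx.
L = 6·Dx + (-1 + 4·x + 5·x^2)·Dx^2  (order 2).
h: a_k = 0, 3, 9, 30, 225/2, 450, 1875, 56250/7, 140625/4, …
ICs: h(0) = 0, h′(0) = 3.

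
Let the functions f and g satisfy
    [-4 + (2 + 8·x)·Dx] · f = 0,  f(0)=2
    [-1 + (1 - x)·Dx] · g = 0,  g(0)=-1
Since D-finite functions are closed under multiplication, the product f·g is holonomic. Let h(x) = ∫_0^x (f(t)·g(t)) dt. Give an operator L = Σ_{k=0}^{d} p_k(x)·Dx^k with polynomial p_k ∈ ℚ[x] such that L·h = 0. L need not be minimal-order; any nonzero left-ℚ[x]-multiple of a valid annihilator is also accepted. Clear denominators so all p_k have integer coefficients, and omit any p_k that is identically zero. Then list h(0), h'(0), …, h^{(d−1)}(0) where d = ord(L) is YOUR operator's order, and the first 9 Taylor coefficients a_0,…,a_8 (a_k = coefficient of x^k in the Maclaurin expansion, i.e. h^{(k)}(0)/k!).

L = (3 + 2·x)·Dx + (-1 - 3·x + 4·x^2)·Dx^2  (order 2).
h: a_k = 0, -2, -3, -2/3, -5/2, 2, -23/3, 122/7, -203/4, …
ICs: h(0) = 0, h′(0) = -2.

f: a_k = 2, 4, -4, 8, -20, 56, -168, 528, -1716, …
g: a_k = -1, -1, -1, -1, -1, -1, -1, -1, -1, …
h₀=f·g: eliminate ⇒ L₀, order ≤ 1·1.
∫: right-multiply L₀ by Dx.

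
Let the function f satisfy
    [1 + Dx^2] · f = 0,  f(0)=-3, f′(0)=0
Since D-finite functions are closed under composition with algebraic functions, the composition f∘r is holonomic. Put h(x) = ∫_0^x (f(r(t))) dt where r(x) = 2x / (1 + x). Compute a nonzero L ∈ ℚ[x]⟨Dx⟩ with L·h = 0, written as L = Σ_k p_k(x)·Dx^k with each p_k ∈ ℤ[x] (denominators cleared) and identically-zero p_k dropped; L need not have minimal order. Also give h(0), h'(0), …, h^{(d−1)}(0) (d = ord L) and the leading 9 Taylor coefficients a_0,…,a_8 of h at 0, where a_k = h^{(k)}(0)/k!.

f: a_k = -3, 0, 3/2, 0, -1/8, 0, 1/240, 0, -1/13440, …
Change of var in L_f (x↦r) gives L₀.
Integrate: L := L₀·Dx.
L = 4·Dx + (2 + 6·x + 6·x^2 + 2·x^3)·Dx^2 + (1 + 4·x + 6·x^2 + 4·x^3 + x^4)·Dx^3  (order 3).
h: a_k = 0, -3, 0, 2, -3, 16/5, -8/3, 22/15, 3/10, …
ICs: h(0) = 0, h′(0) = -3, h′′(0) = 0.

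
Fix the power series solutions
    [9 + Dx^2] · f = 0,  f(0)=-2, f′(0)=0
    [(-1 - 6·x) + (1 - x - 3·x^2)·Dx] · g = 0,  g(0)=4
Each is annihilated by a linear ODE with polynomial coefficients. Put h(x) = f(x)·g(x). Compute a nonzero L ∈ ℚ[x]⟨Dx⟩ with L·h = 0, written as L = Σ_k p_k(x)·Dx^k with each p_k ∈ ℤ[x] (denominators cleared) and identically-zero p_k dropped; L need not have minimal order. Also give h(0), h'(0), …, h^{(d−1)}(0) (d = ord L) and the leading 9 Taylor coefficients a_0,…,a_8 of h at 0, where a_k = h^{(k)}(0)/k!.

L = (-3 + 9·x + 27·x^2) + (2 + 12·x)·Dx + (-1 + x + 3·x^2)·Dx^2  (order 2).
h: a_k = -8, -8, 4, -20, -35, -95, -1919/10, -4769/10, -118037/112, …
ICs: h(0) = -8, h′(0) = -8.

f: a_k = -2, 0, 9, 0, -27/4, 0, 81/40, 0, -729/2240, …
g: a_k = 4, 4, 16, 28, 76, 160, 388, 868, 2032, …
h₀=f·g: eliminate ⇒ L₀, order ≤ 2·1.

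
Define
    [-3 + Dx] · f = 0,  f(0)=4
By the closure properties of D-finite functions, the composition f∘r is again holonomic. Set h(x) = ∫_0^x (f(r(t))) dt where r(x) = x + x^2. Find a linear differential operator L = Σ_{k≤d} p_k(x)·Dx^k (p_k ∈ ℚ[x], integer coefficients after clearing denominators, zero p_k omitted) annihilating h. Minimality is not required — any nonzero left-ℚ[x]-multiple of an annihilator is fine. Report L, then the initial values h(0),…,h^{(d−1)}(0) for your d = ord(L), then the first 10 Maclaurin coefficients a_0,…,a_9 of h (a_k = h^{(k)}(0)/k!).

L = (-3 - 6·x)·Dx + Dx^2  (order 2).
h: a_k = 0, 4, 6, 10, 27/2, 171/10, 387/20, 2871/140, 4509/224, 20913/1120, …
ICs: h(0) = 0, h′(0) = 4.

f: a_k = 4, 12, 18, 18, 27/2, 81/10, 81/20, 243/140, 729/1120, 243/1120, …
Substitute x→r, Dx→(1/r')Dx; clear ⇒ L₀.
∫: right-multiply L₀ by Dx.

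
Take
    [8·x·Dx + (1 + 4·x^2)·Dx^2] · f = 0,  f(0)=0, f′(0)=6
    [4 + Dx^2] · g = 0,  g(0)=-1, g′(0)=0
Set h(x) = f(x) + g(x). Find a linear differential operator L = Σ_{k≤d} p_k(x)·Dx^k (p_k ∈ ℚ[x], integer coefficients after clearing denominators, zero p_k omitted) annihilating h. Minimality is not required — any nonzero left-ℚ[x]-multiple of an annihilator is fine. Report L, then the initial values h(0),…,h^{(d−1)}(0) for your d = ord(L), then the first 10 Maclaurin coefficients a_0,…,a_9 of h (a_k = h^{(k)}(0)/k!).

f: a_k = 0, 6, 0, -8, 0, 96/5, 0, -384/7, 0, 512/3, …
g: a_k = -1, 0, 2, 0, -2/3, 0, 4/45, 0, -2/315, 0, …
Weyl lclm of L_f,L_g ⇒ L₀ (ord ≤ 4).
L = (-352·x + 1792·x^3 + 512·x^5)·Dx + (-4 + 112·x^2 + 576·x^4 + 256·x^6)·Dx^2 + (-88·x + 448·x^3 + 128·x^5)·Dx^3 + (-1 + 28·x^2 + 144·x^4 + 64·x^6)·Dx^4  (order 4).
h: a_k = -1, 6, 2, -8, -2/3, 96/5, 4/45, -384/7, -2/315, 512/3, …
ICs: h(0) = -1, h′(0) = 6, h′′(0) = 4, h′′′(0) = -48.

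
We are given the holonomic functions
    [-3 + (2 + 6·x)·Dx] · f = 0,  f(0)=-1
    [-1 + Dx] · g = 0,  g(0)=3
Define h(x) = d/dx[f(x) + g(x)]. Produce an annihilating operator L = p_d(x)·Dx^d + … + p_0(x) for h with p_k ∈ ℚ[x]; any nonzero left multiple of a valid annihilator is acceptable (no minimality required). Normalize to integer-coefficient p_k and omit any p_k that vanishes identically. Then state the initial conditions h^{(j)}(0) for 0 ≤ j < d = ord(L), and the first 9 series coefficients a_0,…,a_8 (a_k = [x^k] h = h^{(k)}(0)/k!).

f: a_k = -1, -3/2, 9/8, -27/16, 405/128, -1701/256, 15309/1024, -72171/2048, 2814669/32768, …
g: a_k = 3, 3, 3/2, 1/2, 1/8, 1/40, 1/240, 1/1680, 1/13440, …
f+g: L₀ = lclm(L_f,L_g), ord ≤ 1+1.
Differentiate: ansatz ord ≤ ord L₀ ⇒ L.
L = (-33 - 18·x) + (23 - 24·x - 36·x^2)·Dx + (10 + 42·x + 36·x^2)·Dx^2  (order 2).
h: a_k = 3/2, 21/4, -57/16, 421/32, -8473/256, 229699/2560, -7577827/30720, 295540501/430080, -13299310513/6881280, …
ICs: h(0) = 3/2, h′(0) = 21/4.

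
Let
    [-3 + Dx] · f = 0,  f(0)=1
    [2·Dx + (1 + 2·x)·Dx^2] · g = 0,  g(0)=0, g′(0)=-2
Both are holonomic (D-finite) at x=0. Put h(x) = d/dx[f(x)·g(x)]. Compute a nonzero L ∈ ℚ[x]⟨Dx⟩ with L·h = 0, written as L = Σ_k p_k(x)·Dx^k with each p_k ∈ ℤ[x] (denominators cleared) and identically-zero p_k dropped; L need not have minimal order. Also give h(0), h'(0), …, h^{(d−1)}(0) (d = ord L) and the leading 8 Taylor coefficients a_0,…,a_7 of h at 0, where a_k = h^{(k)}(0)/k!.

L = (15 + 36·x + 108·x^2) + (-8 - 36·x - 72·x^2)·Dx + (1 + 8·x + 12·x^2)·Dx^2  (order 2).
h: a_k = -2, -8, -17, -16, -83/4, 1, -1137/40, 224/5, …
ICs: h(0) = -2, h′(0) = -8.

f: a_k = 1, 3, 9/2, 9/2, 27/8, 81/40, 81/80, 243/560, …
g: a_k = 0, -2, 2, -8/3, 4, -32/5, 32/3, -128/7, …
h₀=f·g: eliminate ⇒ L₀, order ≤ 1·2.
Derive L from L₀ (diff closure).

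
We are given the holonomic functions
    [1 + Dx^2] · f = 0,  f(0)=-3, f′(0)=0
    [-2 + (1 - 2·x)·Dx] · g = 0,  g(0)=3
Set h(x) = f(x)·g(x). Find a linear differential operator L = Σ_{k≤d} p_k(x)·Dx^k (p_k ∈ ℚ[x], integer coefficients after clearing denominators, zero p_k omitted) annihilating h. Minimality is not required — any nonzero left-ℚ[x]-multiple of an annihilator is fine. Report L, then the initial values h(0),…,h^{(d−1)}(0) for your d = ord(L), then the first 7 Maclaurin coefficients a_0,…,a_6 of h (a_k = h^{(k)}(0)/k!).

L = (-1 + 2·x) + 4·Dx + (-1 + 2·x)·Dx^2  (order 2).
h: a_k = -9, -18, -63/2, -63, -1011/8, -1011/4, -40439/80, …
ICs: h(0) = -9, h′(0) = -18.

f: a_k = -3, 0, 3/2, 0, -1/8, 0, 1/240, …
g: a_k = 3, 6, 12, 24, 48, 96, 192, …
h₀=f·g: eliminate ⇒ L₀, order ≤ 2·1.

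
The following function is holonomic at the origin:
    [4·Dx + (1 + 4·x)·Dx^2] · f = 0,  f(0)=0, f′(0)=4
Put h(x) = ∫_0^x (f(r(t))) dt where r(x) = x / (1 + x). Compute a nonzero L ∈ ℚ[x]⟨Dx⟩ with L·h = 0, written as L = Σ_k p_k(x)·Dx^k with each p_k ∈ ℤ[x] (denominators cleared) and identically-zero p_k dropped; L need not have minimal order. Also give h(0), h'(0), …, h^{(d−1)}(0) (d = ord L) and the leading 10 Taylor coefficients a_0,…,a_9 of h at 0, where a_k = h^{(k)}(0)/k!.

f: a_k = 0, 4, -8, 64/3, -64, 1024/5, -2048/3, 16384/7, -8192, 262144/9, …
f∘r: x↦r, Dx↦Dx/r' in L_f ⇒ L₀.
∫: right-multiply L₀ by Dx.
L = (6 + 10·x)·Dx^2 + (1 + 6·x + 5·x^2)·Dx^3  (order 3).
h: a_k = 0, 0, 2, -4, 31/3, -156/5, 1562/15, -372, 19531/14, -16276/3, …
ICs: h(0) = 0, h′(0) = 0, h′′(0) = 4.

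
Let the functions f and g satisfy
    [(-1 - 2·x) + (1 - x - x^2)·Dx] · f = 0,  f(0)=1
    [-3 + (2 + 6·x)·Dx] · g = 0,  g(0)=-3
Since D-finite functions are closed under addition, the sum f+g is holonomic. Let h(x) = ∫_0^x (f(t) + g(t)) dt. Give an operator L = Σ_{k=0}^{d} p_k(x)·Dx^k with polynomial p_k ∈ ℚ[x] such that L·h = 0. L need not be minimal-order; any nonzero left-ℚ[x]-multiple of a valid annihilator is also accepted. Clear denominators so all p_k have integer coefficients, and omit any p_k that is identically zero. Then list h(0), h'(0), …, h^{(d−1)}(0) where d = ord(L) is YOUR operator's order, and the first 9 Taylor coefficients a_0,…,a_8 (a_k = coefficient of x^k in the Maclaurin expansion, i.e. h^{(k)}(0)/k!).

f: a_k = 1, 1, 2, 3, 5, 8, 13, 21, 34, …
g: a_k = -3, -9/2, 27/8, -81/16, 1215/128, -5103/256, 45927/1024, -216513/2048, 8444007/32768, …
f+g: L₀ = lclm(L_f,L_g), ord ≤ 1+1.
h=∫h₀ ⇒ L = L₀·Dx.
L = (-33 - 117·x - 117·x^2 - 90·x^3)·Dx + (25 + 102·x + 303·x^2 + 378·x^3 + 225·x^4)·Dx^2 + (2 - 22·x - 90·x^2 + 38·x^3 + 198·x^4 + 90·x^5)·Dx^3  (order 3).
h: a_k = 0, -2, -7/4, 43/24, -33/64, 371/128, -3055/1536, 59239/7168, -173505/16384, …
ICs: h(0) = 0, h′(0) = -2, h′′(0) = -7/2.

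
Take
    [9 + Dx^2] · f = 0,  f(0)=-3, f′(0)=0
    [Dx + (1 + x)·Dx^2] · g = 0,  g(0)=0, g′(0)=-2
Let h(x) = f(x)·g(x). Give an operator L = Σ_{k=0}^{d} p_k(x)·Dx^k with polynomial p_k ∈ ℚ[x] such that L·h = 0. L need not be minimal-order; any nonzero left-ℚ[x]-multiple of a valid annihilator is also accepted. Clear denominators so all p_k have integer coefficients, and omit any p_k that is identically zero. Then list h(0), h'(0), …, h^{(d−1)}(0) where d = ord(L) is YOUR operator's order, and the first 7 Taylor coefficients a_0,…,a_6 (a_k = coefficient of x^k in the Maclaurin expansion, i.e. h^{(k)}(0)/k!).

L = (2493 + 10854·x + 17091·x^2 + 11664·x^3 + 2916·x^4) + (612 + 1908·x + 1944·x^2 + 648·x^3)·Dx + (592 + 2484·x + 3834·x^2 + 2592·x^3 + 648·x^4)·Dx^2 + (68 + 212·x + 216·x^2 + 72·x^3)·Dx^3 + (35 + 142·x + 215·x^2 + 144·x^3 + 36·x^4)·Dx^4  (order 4).
h: a_k = 0, 6, -3, -25, 12, 249/20, -35/8, …
ICs: h(0) = 0, h′(0) = 6, h′′(0) = -6, h′′′(0) = -150.

f: a_k = -3, 0, 27/2, 0, -81/8, 0, 243/80, …
g: a_k = 0, -2, 1, -2/3, 1/2, -2/5, 1/3, …
h₀=f·g: eliminate ⇒ L₀, order ≤ 2·2.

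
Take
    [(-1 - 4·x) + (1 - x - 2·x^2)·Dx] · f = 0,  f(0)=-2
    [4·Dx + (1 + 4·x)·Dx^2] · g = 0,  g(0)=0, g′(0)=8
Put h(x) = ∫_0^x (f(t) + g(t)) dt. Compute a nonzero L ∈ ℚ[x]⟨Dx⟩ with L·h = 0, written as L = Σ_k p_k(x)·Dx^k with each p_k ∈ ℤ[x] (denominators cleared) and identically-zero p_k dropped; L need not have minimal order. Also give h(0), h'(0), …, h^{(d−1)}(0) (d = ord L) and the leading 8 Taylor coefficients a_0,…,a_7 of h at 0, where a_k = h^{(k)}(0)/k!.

f: a_k = -2, -2, -6, -10, -22, -42, -86, -170, …
g: a_k = 0, 8, -16, 128/3, -128, 2048/5, -4096/3, 32768/7, …
Weyl lclm of L_f,L_g ⇒ L₀ (ord ≤ 3).
h=∫h₀ ⇒ L = L₀·Dx.
L = (156 + 624·x + 1440·x^2 + 768·x^3 + 768·x^4)·Dx^2 + (-1 + 160·x + 1064·x^2 + 1952·x^3 + 1600·x^4 + 1280·x^5)·Dx^3 + (-5 - 39·x - 66·x^2 + 80·x^3 + 240·x^4 + 384·x^5 + 256·x^6)·Dx^4  (order 4).
h: a_k = 0, -2, 3, -22/3, 49/6, -30, 919/15, -622/3, …
ICs: h(0) = 0, h′(0) = -2, h′′(0) = 6, h′′′(0) = -44.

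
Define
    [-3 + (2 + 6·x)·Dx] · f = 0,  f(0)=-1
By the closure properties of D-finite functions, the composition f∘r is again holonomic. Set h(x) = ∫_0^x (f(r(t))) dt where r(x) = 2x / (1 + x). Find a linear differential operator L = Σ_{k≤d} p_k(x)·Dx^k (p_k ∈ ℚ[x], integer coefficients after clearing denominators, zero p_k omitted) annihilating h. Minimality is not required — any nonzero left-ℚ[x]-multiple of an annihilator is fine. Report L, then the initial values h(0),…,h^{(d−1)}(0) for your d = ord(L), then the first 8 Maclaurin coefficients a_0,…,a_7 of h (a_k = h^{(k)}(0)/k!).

L = -3·Dx + (1 + 8·x + 7·x^2)·Dx^2  (order 2).
h: a_k = 0, -1, -3/2, 5/2, -51/8, 861/40, -1379/16, 6141/16, …
ICs: h(0) = 0, h′(0) = -1.

f: a_k = -1, -3/2, 9/8, -27/16, 405/128, -1701/256, 15309/1024, -72171/2048, …
h₀=f(r): pull back L_f along r ⇒ L₀.
h=∫h₀ ⇒ L = L₀·Dx.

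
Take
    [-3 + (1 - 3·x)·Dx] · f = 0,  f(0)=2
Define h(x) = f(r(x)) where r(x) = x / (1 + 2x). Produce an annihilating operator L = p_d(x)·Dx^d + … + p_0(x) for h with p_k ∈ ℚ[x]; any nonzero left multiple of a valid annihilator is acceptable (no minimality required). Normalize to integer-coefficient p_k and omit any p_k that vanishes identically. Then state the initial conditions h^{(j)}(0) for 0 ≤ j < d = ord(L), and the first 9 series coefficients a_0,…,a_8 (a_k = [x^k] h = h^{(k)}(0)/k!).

L = 3 + (-1 - x + 2·x^2)·Dx  (order 1).
h: a_k = 2, 6, 6, 6, 6, 6, 6, 6, 6, …
ICs: h(0) = 2.

f: a_k = 2, 6, 18, 54, 162, 486, 1458, 4374, 13122, …
h₀=f(r): pull back L_f along r ⇒ L₀.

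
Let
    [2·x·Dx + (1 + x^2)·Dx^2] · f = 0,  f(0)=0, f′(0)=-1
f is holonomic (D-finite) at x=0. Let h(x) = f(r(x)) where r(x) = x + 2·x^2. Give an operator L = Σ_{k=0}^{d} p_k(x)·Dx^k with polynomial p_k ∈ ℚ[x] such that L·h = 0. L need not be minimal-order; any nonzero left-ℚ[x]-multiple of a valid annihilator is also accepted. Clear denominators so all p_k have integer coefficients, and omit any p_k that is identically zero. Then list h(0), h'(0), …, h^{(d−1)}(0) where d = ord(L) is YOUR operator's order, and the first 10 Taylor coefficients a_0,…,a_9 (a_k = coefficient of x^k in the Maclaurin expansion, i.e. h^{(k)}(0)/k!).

L = (-4 + 2·x + 16·x^2 + 48·x^3 + 48·x^4)·Dx + (1 + 4·x + x^2 + 8·x^3 + 20·x^4 + 16·x^5)·Dx^2  (order 2).
h: a_k = 0, -1, -2, 1/3, 2, 19/5, 2/3, -55/7, -14, -37/9, …
ICs: h(0) = 0, h′(0) = -1.

f: a_k = 0, -1, 0, 1/3, 0, -1/5, 0, 1/7, 0, -1/9, …
L₀ from L_f via x↦r, Dx↦r'^{-1}Dx.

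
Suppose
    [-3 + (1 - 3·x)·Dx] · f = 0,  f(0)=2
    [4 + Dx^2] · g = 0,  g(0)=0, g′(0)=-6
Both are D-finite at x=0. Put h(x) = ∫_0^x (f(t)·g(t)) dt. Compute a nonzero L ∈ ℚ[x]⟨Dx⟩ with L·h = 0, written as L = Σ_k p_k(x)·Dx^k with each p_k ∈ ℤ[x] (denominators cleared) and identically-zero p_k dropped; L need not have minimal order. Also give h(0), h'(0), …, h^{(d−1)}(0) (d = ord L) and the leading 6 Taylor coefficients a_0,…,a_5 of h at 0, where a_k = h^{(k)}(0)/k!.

f: a_k = 2, 6, 18, 54, 162, 486, …
g: a_k = 0, -6, 0, 4, 0, -4/5, …
h₀=f·g: eliminate ⇒ L₀, order ≤ 1·2.
h=∫h₀ ⇒ L = L₀·Dx.
L = (-4 + 12·x)·Dx + 6·Dx^2 + (-1 + 3·x)·Dx^3  (order 3).
h: a_k = 0, 0, -6, -12, -25, -60, …
ICs: h(0) = 0, h′(0) = 0, h′′(0) = -12.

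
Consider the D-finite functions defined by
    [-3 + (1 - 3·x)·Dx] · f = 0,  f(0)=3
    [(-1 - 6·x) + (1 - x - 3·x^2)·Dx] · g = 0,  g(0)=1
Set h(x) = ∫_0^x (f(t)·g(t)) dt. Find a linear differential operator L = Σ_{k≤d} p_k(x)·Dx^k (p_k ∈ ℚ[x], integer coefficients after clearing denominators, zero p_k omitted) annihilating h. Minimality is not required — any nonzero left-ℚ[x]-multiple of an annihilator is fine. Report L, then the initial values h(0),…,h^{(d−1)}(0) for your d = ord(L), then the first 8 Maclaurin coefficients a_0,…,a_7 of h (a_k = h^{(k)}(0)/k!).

f: a_k = 3, 9, 27, 81, 243, 729, 2187, 6561, …
g: a_k = 1, 1, 4, 7, 19, 40, 97, 217, …
Product ⇒ symmetric product L₀, ord ≤ 1.
h=∫h₀ ⇒ L = L₀·Dx.
L = (-4 + 27·x^2)·Dx + (1 - 4·x + 9·x^3)·Dx^2  (order 2).
h: a_k = 0, 3, 6, 16, 165/4, 552/5, 296, 5619/7, …
ICs: h(0) = 0, h′(0) = 3.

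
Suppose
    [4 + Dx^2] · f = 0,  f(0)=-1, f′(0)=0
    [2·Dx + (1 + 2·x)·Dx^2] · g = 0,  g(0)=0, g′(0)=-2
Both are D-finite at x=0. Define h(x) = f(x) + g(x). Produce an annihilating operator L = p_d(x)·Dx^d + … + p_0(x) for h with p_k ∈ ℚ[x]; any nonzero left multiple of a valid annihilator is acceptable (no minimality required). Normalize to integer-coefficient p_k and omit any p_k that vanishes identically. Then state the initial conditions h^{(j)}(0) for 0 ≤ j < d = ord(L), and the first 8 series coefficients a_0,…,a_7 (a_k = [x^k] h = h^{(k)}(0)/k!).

f: a_k = -1, 0, 2, 0, -2/3, 0, 4/45, 0, …
g: a_k = 0, -2, 2, -8/3, 4, -32/5, 32/3, -128/7, …
f+g: L₀ = lclm(L_f,L_g), ord ≤ 2+2.
L = (56 + 32·x + 32·x^2)·Dx + (12 + 40·x + 48·x^2 + 32·x^3)·Dx^2 + (14 + 8·x + 8·x^2)·Dx^3 + (3 + 10·x + 12·x^2 + 8·x^3)·Dx^4  (order 4).
h: a_k = -1, -2, 4, -8/3, 10/3, -32/5, 484/45, -128/7, …
ICs: h(0) = -1, h′(0) = -2, h′′(0) = 8, h′′′(0) = -16.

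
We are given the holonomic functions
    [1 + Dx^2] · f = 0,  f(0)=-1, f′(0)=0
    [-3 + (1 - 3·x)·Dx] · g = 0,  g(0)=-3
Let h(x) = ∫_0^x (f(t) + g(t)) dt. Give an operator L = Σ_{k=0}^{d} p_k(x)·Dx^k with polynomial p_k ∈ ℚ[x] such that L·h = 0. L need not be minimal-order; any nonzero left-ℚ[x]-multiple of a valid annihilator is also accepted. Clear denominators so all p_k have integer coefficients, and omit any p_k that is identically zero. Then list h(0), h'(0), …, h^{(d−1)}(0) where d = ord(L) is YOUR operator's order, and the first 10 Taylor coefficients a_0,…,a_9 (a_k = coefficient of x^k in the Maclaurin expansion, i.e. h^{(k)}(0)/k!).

L = (-165 + 18·x - 27·x^2)·Dx + (19 - 63·x + 27·x^2 - 27·x^3)·Dx^2 + (-165 + 18·x - 27·x^2)·Dx^3 + (19 - 63·x + 27·x^2 - 27·x^3)·Dx^4  (order 4).
h: a_k = 0, -4, -9/2, -53/6, -81/4, -5833/120, -243/2, -1574639/5040, -6561/8, -793618561/362880, …
ICs: h(0) = 0, h′(0) = -4, h′′(0) = -9, h′′′(0) = -53.

f: a_k = -1, 0, 1/2, 0, -1/24, 0, 1/720, 0, -1/40320, 0, …
g: a_k = -3, -9, -27, -81, -243, -729, -2187, -6561, -19683, -59049, …
Sum ⇒ L₀ = lclm(L_f,L_g) in ℚ(x)⟨Dx⟩.
Integrate: L := L₀·Dx.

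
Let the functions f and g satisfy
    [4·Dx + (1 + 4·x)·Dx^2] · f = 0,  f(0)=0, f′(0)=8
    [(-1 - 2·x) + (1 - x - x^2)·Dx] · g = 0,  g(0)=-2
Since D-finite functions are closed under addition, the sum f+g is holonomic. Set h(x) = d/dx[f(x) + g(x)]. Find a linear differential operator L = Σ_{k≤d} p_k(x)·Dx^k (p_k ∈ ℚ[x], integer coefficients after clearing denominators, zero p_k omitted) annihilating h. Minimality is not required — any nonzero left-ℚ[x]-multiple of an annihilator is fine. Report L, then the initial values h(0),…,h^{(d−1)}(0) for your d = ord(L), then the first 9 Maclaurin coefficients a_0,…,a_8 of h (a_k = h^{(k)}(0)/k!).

f: a_k = 0, 8, -16, 128/3, -128, 2048/5, -4096/3, 32768/7, -16384, …
g: a_k = -2, -2, -4, -6, -10, -16, -26, -42, -68, …
L₀ := lclm(L_f,L_g); ord L₀ ≤ 2+1.
h₀' ⇒ L via d/dx closure of L₀.
L = (-100 - 272·x - 392·x^2 - 144·x^3 - 96·x^4) + (7 - 96·x - 434·x^2 - 540·x^3 - 304·x^4 - 160·x^5)·Dx + (4 + 25·x + 28·x^2 - 46·x^3 - 73·x^4 - 76·x^5 - 32·x^6)·Dx^2  (order 2).
h: a_k = 6, -40, 110, -552, 1968, -8348, 32474, -131616, 523298, …
ICs: h(0) = 6, h′(0) = -40.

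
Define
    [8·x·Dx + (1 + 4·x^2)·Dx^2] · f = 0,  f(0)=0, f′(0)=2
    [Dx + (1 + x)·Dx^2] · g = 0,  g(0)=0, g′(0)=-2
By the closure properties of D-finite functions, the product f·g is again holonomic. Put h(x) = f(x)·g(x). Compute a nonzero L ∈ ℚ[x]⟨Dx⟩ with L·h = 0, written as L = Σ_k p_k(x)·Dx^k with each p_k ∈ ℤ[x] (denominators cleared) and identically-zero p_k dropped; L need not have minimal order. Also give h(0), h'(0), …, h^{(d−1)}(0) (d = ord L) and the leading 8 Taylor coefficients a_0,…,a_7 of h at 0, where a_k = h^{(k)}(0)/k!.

L = (288 + 560·x + 3584·x^2 + 8640·x^3 + 7680·x^4 + 3328·x^5 + 1024·x^7)·Dx + (258 + 1840·x + 6992·x^2 + 19264·x^3 + 29440·x^4 + 23808·x^5 + 8960·x^6 + 3072·x^7 + 3584·x^8)·Dx^2 + (36 + 628·x + 2496·x^2 + 6192·x^3 + 12288·x^4 + 15936·x^5 + 12288·x^6 + 5376·x^7 + 3072·x^8 + 2048·x^9)·Dx^3 + (17 + 66·x + 241·x^2 + 608·x^3 + 1152·x^4 + 1728·x^5 + 2016·x^6 + 1536·x^7 + 768·x^8 + 512·x^9 + 256·x^10)·Dx^4  (order 4).
h: a_k = 0, 0, -4, 2, 4, -5/3, -532/45, 86/15, …
ICs: h(0) = 0, h′(0) = 0, h′′(0) = -8, h′′′(0) = 12.

f: a_k = 0, 2, 0, -8/3, 0, 32/5, 0, -128/7, …
g: a_k = 0, -2, 1, -2/3, 1/2, -2/5, 1/3, -2/7, …
Product ⇒ symmetric product L₀, ord ≤ 4.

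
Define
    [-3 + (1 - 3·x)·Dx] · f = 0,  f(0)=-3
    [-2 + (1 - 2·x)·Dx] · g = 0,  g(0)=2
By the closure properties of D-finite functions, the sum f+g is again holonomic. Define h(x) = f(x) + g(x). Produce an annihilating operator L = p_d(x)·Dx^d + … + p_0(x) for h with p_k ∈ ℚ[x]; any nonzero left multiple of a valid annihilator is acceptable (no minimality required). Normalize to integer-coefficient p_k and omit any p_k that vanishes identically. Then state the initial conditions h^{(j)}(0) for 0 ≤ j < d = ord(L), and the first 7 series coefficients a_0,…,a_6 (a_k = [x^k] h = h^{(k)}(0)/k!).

L = -12 + (10 - 24·x)·Dx + (-1 + 5·x - 6·x^2)·Dx^2  (order 2).
h: a_k = -1, -5, -19, -65, -211, -665, -2059, …
ICs: h(0) = -1, h′(0) = -5.

f: a_k = -3, -9, -27, -81, -243, -729, -2187, …
g: a_k = 2, 4, 8, 16, 32, 64, 128, …
f+g: L₀ = lclm(L_f,L_g), ord ≤ 1+1.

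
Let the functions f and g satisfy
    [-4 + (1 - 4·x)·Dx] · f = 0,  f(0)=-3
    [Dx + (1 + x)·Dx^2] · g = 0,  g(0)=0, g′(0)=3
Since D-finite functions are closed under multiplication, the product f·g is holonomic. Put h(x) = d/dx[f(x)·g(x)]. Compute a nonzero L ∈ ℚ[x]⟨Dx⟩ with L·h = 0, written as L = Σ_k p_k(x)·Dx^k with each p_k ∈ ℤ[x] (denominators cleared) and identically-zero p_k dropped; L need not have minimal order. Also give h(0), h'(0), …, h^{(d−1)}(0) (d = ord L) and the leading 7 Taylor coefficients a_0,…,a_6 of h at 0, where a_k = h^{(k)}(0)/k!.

L = 16 + (10 + 20·x)·Dx + (-1 + 3·x + 4·x^2)·Dx^2  (order 2).
h: a_k = -9, -63, -387, -2055, -10284, -246771/5, -1151643/5, …
ICs: h(0) = -9, h′(0) = -63.

f: a_k = -3, -12, -48, -192, -768, -3072, -12288, …
g: a_k = 0, 3, -3/2, 1, -3/4, 3/5, -1/2, …
Sym-product of L_f,L_g gives L₀ (≤ ord 2).
Differentiate: ansatz ord ≤ ord L₀ ⇒ L.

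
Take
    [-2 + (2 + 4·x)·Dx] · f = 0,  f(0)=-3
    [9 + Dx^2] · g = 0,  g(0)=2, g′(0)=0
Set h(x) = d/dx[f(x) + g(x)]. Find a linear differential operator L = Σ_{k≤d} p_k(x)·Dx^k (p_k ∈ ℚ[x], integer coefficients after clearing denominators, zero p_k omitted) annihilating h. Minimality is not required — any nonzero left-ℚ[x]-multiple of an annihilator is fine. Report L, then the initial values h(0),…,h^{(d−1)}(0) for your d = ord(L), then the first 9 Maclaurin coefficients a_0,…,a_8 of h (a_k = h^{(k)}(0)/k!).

f: a_k = -3, -3, 3/2, -3/2, 15/8, -21/8, 63/16, -99/16, 1287/128, …
g: a_k = 2, 0, -9, 0, 27/4, 0, -81/40, 0, 729/2240, …
f+g: L₀ = lclm(L_f,L_g), ord ≤ 1+2.
h₀' ⇒ L via d/dx closure of L₀.
L = (-18 - 27·x - 27·x^2) + (-9 - 45·x - 81·x^2 - 54·x^3)·Dx + (-2 - 3·x - 3·x^2)·Dx^2 + (-1 - 5·x - 9·x^2 - 6·x^3)·Dx^3  (order 3).
h: a_k = -3, -15, -9/2, 69/2, -105/8, 459/40, -693/16, 46503/560, -19305/128, …
ICs: h(0) = -3, h′(0) = -15, h′′(0) = -9.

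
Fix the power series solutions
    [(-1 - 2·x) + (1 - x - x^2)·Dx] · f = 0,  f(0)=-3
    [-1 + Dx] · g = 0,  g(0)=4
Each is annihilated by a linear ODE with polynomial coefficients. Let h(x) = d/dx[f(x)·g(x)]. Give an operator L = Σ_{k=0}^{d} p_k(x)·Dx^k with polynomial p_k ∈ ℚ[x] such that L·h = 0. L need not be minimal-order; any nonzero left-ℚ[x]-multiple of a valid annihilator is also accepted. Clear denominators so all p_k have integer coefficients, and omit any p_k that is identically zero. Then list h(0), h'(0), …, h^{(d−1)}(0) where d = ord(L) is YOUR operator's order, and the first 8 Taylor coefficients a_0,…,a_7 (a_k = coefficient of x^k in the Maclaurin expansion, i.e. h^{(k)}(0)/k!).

f: a_k = -3, -3, -6, -9, -15, -24, -39, -63, …
g: a_k = 4, 4, 2, 2/3, 1/6, 1/30, 1/180, 1/1260, …
h₀=f·g: eliminate ⇒ L₀, order ≤ 1·1.
Derive L from L₀ (diff closure).
L = (7 + 6·x - x^2 - 2·x^3 + x^4) + (-2 + x + 4·x^2 - x^4)·Dx  (order 1).
h: a_k = -24, -84, -204, -442, -893, -17347/10, -98221/30, -2542969/420, …
ICs: h(0) = -24.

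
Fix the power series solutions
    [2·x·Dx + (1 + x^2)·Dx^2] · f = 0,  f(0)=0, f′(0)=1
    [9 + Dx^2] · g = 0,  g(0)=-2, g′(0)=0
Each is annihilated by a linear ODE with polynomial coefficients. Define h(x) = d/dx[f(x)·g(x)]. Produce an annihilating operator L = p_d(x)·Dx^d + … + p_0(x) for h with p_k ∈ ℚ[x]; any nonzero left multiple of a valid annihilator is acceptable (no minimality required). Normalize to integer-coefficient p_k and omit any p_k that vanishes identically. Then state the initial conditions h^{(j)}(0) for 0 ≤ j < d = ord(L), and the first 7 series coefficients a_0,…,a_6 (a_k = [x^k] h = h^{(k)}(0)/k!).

L = (20358 + 86886·x^2 + 157437·x^4 + 155520·x^6 + 96228·x^8 + 36450·x^10 + 6561·x^12) + (6372·x + 25596·x^3 + 39960·x^5 + 32400·x^7 + 14580·x^9 + 2916·x^11)·Dx + (3432 + 15828·x^2 + 31110·x^4 + 33588·x^6 + 22032·x^8 + 8424·x^10 + 1458·x^12)·Dx^2 + (708·x + 2844·x^3 + 4440·x^5 + 3600·x^7 + 1620·x^9 + 324·x^11)·Dx^3 + (130 + 686·x^2 + 1513·x^4 + 1812·x^6 + 1260·x^8 + 486·x^10 + 81·x^12)·Dx^4  (order 4).
h: a_k = -2, 0, 29, 0, -203/4, 0, 1781/40, …
ICs: h(0) = -2, h′(0) = 0, h′′(0) = 58, h′′′(0) = 0.

f: a_k = 0, 1, 0, -1/3, 0, 1/5, 0, …
g: a_k = -2, 0, 9, 0, -27/4, 0, 81/40, …
Sym-product of L_f,L_g gives L₀ (≤ ord 4).
h₀' ⇒ L via d/dx closure of L₀.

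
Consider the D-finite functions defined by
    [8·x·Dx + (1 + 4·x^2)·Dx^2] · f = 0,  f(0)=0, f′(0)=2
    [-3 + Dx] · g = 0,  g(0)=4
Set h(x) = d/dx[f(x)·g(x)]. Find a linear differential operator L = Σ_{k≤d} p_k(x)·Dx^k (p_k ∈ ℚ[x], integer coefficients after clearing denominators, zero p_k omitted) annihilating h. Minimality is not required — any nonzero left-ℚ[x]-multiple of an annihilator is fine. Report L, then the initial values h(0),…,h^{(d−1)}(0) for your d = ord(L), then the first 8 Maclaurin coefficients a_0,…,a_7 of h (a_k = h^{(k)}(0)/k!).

L = (3 - 144·x + 504·x^2 - 576·x^3 + 432·x^4) + (-10 + 72·x - 240·x^2 + 288·x^3 - 288·x^4)·Dx + (3 - 8·x + 24·x^2 - 32·x^3 + 48·x^4)·Dx^2  (order 2).
h: a_k = 8, 48, 76, 16, 23, 270, 991/10, -6852/7, …
ICs: h(0) = 8, h′(0) = 48.

f: a_k = 0, 2, 0, -8/3, 0, 32/5, 0, -128/7, …
g: a_k = 4, 12, 18, 18, 27/2, 81/10, 81/20, 243/140, …
L₀ := L_f ⊗_s L_g (sym. prod.), ord ≤ 2.
Derive L from L₀ (diff closure).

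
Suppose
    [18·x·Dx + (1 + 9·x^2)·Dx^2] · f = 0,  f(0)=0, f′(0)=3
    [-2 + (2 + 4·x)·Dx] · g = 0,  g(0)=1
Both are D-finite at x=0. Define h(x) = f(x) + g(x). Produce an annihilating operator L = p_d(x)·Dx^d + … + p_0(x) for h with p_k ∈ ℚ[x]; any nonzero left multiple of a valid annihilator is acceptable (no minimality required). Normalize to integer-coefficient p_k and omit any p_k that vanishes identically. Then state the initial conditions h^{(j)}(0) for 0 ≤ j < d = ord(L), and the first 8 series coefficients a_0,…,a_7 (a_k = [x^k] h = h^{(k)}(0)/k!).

f: a_k = 0, 3, 0, -9, 0, 243/5, 0, -2187/7, …
g: a_k = 1, 1, -1/2, 1/2, -5/8, 7/8, -21/16, 33/16, …
h₀=f+g: left-lcm gives L₀, ord ≤ 3.
L = (-36 - 180·x + 972·x^2 + 972·x^3)·Dx + (-42 - 144·x + 720·x^2 + 3888·x^3 + 3402·x^4)·Dx^2 + (-2 + 32·x + 108·x^2 + 396·x^3 + 1134·x^4 + 972·x^5)·Dx^3  (order 3).
h: a_k = 1, 4, -1/2, -17/2, -5/8, 1979/40, -21/16, -34761/112, …
ICs: h(0) = 1, h′(0) = 4, h′′(0) = -1.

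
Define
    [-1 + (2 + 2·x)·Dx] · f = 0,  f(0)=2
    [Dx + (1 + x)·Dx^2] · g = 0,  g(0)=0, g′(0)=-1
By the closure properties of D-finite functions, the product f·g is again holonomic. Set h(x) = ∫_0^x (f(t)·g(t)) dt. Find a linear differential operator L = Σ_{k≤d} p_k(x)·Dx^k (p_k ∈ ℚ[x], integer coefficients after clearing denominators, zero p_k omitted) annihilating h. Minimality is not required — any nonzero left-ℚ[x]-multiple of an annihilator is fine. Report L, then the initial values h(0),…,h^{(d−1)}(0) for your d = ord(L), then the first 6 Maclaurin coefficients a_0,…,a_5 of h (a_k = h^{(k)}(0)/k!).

L = Dx + (4 + 8·x + 4·x^2)·Dx^3  (order 3).
h: a_k = 0, 0, -1, 0, 1/48, -1/60, …
ICs: h(0) = 0, h′(0) = 0, h′′(0) = -2.

f: a_k = 2, 1, -1/4, 1/8, -5/64, 7/128, …
g: a_k = 0, -1, 1/2, -1/3, 1/4, -1/5, …
f·g: L₀ = L_f ⊗_s L_g, ord ≤ 1·2.
h=∫₀ˣh₀: take L = L₀·Dx.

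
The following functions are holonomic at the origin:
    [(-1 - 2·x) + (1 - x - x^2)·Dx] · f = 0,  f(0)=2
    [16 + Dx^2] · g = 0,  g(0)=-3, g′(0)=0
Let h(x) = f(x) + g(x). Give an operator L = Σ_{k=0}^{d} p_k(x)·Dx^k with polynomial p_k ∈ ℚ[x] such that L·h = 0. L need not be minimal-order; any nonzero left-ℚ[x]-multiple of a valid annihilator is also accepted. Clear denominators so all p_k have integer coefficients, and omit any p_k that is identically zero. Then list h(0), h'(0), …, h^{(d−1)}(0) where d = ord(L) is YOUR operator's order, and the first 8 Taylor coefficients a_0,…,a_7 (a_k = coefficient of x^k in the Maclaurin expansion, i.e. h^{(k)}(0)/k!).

L = (272 + 384·x - 352·x^2 + 192·x^3 + 640·x^4 + 256·x^5) + (-160 + 368·x + 32·x^2 - 544·x^3 + 48·x^4 + 384·x^5 + 128·x^6)·Dx + (17 + 24·x - 22·x^2 + 12·x^3 + 40·x^4 + 16·x^5)·Dx^2 + (-10 + 23·x + 2·x^2 - 34·x^3 + 3·x^4 + 24·x^5 + 8·x^6)·Dx^3  (order 3).
h: a_k = -1, 2, 28, 6, -22, 16, 646/15, 42, …
ICs: h(0) = -1, h′(0) = 2, h′′(0) = 56.

f: a_k = 2, 2, 4, 6, 10, 16, 26, 42, …
g: a_k = -3, 0, 24, 0, -32, 0, 256/15, 0, …
Sum ⇒ L₀ = lclm(L_f,L_g) in ℚ(x)⟨Dx⟩.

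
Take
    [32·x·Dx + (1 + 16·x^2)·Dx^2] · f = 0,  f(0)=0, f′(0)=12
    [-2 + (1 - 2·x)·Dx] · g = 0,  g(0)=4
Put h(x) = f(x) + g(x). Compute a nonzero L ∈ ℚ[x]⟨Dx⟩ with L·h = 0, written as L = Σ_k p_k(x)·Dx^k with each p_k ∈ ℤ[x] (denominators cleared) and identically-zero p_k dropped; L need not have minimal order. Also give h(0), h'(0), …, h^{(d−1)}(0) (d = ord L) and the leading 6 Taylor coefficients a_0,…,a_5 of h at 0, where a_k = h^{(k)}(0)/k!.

L = (32 - 256·x - 1536·x^2)·Dx + (-14 + 32·x + 160·x^2 - 1536·x^3)·Dx^2 + (1 + 6·x + 96·x^3 - 256·x^4)·Dx^3  (order 3).
h: a_k = 4, 20, 16, -32, 64, 3712/5, …
ICs: h(0) = 4, h′(0) = 20, h′′(0) = 32.

f: a_k = 0, 12, 0, -64, 0, 3072/5, …
g: a_k = 4, 8, 16, 32, 64, 128, …
Weyl lclm of L_f,L_g ⇒ L₀ (ord ≤ 3).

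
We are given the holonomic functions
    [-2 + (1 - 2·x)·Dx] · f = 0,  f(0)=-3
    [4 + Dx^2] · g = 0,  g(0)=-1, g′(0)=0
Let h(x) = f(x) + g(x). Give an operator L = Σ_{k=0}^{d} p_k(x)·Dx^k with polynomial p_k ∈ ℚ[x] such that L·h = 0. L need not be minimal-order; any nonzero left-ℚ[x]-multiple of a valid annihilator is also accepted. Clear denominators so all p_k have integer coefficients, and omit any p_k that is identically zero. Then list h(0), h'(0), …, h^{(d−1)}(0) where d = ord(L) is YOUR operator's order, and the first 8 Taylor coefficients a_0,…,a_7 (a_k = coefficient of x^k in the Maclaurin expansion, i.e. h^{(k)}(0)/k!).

f: a_k = -3, -6, -12, -24, -48, -96, -192, -384, …
g: a_k = -1, 0, 2, 0, -2/3, 0, 4/45, 0, …
Sum ⇒ L₀ = lclm(L_f,L_g) in ℚ(x)⟨Dx⟩.
L = (56 - 32·x + 32·x^2) + (-12 + 40·x - 48·x^2 + 32·x^3)·Dx + (14 - 8·x + 8·x^2)·Dx^2 + (-3 + 10·x - 12·x^2 + 8·x^3)·Dx^3  (order 3).
h: a_k = -4, -6, -10, -24, -146/3, -96, -8636/45, -384, …
ICs: h(0) = -4, h′(0) = -6, h′′(0) = -20.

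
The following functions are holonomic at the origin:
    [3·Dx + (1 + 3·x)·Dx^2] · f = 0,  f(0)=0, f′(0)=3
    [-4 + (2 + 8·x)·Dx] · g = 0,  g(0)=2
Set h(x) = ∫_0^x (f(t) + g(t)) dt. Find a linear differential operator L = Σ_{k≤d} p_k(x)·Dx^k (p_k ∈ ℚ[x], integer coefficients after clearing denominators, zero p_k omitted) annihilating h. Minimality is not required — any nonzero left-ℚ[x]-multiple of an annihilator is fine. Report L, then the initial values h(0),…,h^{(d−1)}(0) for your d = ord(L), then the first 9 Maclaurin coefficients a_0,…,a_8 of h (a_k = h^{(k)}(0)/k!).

L = 36·x·Dx^2 + (6 + 72·x + 180·x^2)·Dx^3 + (1 + 13·x + 54·x^2 + 72·x^3)·Dx^4  (order 4).
h: a_k = 0, 2, 7/2, -17/6, 17/4, -161/20, 523/30, -579/14, 5883/56, …
ICs: h(0) = 0, h′(0) = 2, h′′(0) = 7, h′′′(0) = -17.

f: a_k = 0, 3, -9/2, 9, -81/4, 243/5, -243/2, 2187/7, -6561/8, …
g: a_k = 2, 4, -4, 8, -20, 56, -168, 528, -1716, …
Sum ⇒ L₀ = lclm(L_f,L_g) in ℚ(x)⟨Dx⟩.
∫: right-multiply L₀ by Dx.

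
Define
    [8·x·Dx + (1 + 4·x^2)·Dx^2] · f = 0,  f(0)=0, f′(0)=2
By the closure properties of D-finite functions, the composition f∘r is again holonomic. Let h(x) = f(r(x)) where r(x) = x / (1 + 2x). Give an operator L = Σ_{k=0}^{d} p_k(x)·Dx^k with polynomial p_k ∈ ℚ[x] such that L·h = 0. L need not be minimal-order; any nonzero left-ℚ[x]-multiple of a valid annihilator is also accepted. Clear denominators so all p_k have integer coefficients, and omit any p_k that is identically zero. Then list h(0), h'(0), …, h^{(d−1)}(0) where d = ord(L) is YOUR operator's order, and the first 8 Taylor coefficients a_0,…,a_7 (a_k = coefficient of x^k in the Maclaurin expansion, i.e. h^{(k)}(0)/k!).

L = (4 + 16·x)·Dx + (1 + 4·x + 8·x^2)·Dx^2  (order 2).
h: a_k = 0, 2, -4, 16/3, 0, -128/5, 256/3, -1024/7, …
ICs: h(0) = 0, h′(0) = 2.

f: a_k = 0, 2, 0, -8/3, 0, 32/5, 0, -128/7, …
Change of var in L_f (x↦r) gives L₀.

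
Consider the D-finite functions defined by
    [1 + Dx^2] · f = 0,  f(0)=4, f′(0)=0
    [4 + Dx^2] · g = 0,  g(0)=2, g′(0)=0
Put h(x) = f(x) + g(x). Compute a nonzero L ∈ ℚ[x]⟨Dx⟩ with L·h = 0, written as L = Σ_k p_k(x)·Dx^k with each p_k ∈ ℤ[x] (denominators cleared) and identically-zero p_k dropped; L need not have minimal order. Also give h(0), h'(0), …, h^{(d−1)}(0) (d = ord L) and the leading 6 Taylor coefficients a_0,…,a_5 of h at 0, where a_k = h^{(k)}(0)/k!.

f: a_k = 4, 0, -2, 0, 1/6, 0, …
g: a_k = 2, 0, -4, 0, 4/3, 0, …
f+g: L₀ = lclm(L_f,L_g), ord ≤ 2+2.
L = 4 + 5·Dx^2 + Dx^4  (order 4).
h: a_k = 6, 0, -6, 0, 3/2, 0, …
ICs: h(0) = 6, h′(0) = 0, h′′(0) = -12, h′′′(0) = 0.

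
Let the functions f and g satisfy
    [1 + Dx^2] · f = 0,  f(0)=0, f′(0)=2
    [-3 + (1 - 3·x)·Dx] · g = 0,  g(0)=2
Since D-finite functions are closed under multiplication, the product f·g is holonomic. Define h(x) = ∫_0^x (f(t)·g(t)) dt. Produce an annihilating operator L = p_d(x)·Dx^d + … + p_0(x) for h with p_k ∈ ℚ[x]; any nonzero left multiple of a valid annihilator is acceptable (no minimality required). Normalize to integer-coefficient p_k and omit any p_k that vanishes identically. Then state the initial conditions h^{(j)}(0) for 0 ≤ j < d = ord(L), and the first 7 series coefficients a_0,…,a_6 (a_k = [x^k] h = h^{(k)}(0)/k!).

f: a_k = 0, 2, 0, -1/3, 0, 1/60, 0, …
g: a_k = 2, 6, 18, 54, 162, 486, 1458, …
h₀=f·g: eliminate ⇒ L₀, order ≤ 2·1.
h=∫₀ˣh₀: take L = L₀·Dx.
L = (-1 + 3·x)·Dx + 6·Dx^2 + (-1 + 3·x)·Dx^3  (order 3).
h: a_k = 0, 0, 2, 4, 53/6, 106/5, 9541/180, …
ICs: h(0) = 0, h′(0) = 0, h′′(0) = 4.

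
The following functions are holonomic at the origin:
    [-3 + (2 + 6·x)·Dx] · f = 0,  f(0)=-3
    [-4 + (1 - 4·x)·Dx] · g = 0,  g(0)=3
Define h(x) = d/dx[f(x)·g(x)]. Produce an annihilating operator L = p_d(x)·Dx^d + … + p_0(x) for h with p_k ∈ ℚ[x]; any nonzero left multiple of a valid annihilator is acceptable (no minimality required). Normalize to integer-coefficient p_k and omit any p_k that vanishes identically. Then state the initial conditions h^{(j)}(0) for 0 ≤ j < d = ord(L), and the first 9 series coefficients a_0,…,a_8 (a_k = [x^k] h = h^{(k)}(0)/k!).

L = (167 + 792·x + 432·x^2) + (-22 - 2·x + 288·x^2 + 288·x^3)·Dx  (order 1).
h: a_k = -99/2, -1503/4, -36801/16, -388899/32, -15632505/256, -149658705/512, -2798175933/2048, -25557990795/4096, -1841315278185/65536, …
ICs: h(0) = -99/2.

f: a_k = -3, -9/2, 27/8, -81/16, 1215/128, -5103/256, 45927/1024, -216513/2048, 8444007/32768, …
g: a_k = 3, 12, 48, 192, 768, 3072, 12288, 49152, 196608, …
f·g: L₀ = L_f ⊗_s L_g, ord ≤ 1·1.
h=h₀': d/dx-closure on L₀ ⇒ L.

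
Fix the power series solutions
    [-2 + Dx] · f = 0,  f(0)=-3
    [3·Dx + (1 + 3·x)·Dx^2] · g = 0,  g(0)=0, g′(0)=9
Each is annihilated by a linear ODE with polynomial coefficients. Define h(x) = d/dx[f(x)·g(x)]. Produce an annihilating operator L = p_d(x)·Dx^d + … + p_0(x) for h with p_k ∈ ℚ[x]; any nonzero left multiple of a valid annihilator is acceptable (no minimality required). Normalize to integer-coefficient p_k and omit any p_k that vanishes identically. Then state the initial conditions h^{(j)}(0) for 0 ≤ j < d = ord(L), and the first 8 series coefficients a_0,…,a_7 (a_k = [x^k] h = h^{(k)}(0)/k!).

L = (20 - 24·x + 72·x^2) + (-8 + 6·x - 72·x^2)·Dx + (-1 + 3·x + 18·x^2)·Dx^2  (order 2).
h: a_k = -27, -27, -162, 261, -1989/2, 2970, -45579/5, 138561/5, …
ICs: h(0) = -27, h′(0) = -27.

f: a_k = -3, -6, -6, -4, -2, -4/5, -4/15, -8/105, …
g: a_k = 0, 9, -27/2, 27, -243/4, 729/5, -729/2, 6561/7, …
L₀ := L_f ⊗_s L_g (sym. prod.), ord ≤ 2.
h₀' ⇒ L via d/dx closure of L₀.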